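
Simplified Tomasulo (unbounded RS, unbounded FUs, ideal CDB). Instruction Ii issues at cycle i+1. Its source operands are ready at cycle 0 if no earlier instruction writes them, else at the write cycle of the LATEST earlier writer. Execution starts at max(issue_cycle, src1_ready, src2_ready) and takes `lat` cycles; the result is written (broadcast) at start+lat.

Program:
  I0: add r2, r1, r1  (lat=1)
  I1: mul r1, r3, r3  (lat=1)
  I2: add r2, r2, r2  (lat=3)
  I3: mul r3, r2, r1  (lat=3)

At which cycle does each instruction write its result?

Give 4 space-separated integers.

Answer: 2 3 6 9

Derivation:
I0 add r2: issue@1 deps=(None,None) exec_start@1 write@2
I1 mul r1: issue@2 deps=(None,None) exec_start@2 write@3
I2 add r2: issue@3 deps=(0,0) exec_start@3 write@6
I3 mul r3: issue@4 deps=(2,1) exec_start@6 write@9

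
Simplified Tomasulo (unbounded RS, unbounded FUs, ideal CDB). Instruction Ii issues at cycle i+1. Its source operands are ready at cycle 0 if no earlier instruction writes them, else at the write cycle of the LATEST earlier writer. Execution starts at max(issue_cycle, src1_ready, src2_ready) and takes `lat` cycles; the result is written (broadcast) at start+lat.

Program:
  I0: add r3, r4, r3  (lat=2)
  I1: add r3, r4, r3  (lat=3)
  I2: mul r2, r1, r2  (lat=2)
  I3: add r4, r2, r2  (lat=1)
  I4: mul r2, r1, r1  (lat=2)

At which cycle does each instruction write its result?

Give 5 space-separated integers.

I0 add r3: issue@1 deps=(None,None) exec_start@1 write@3
I1 add r3: issue@2 deps=(None,0) exec_start@3 write@6
I2 mul r2: issue@3 deps=(None,None) exec_start@3 write@5
I3 add r4: issue@4 deps=(2,2) exec_start@5 write@6
I4 mul r2: issue@5 deps=(None,None) exec_start@5 write@7

Answer: 3 6 5 6 7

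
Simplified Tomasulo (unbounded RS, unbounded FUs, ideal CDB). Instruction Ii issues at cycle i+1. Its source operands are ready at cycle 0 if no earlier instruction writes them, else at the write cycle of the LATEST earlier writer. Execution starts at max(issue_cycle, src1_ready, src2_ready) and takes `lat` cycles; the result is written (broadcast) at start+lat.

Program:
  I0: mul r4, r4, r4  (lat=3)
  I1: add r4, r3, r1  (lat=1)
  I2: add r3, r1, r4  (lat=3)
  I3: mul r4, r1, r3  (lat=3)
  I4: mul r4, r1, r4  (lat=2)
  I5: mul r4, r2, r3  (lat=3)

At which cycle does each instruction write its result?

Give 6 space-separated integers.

I0 mul r4: issue@1 deps=(None,None) exec_start@1 write@4
I1 add r4: issue@2 deps=(None,None) exec_start@2 write@3
I2 add r3: issue@3 deps=(None,1) exec_start@3 write@6
I3 mul r4: issue@4 deps=(None,2) exec_start@6 write@9
I4 mul r4: issue@5 deps=(None,3) exec_start@9 write@11
I5 mul r4: issue@6 deps=(None,2) exec_start@6 write@9

Answer: 4 3 6 9 11 9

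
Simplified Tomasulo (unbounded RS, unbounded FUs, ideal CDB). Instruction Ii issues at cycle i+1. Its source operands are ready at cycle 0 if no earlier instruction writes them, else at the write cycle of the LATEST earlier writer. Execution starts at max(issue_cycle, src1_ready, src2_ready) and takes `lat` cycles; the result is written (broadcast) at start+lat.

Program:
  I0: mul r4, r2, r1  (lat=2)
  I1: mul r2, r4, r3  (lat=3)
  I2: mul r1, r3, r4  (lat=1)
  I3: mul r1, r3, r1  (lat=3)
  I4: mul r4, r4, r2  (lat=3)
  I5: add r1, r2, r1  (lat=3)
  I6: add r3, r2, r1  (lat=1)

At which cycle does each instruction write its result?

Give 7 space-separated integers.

Answer: 3 6 4 7 9 10 11

Derivation:
I0 mul r4: issue@1 deps=(None,None) exec_start@1 write@3
I1 mul r2: issue@2 deps=(0,None) exec_start@3 write@6
I2 mul r1: issue@3 deps=(None,0) exec_start@3 write@4
I3 mul r1: issue@4 deps=(None,2) exec_start@4 write@7
I4 mul r4: issue@5 deps=(0,1) exec_start@6 write@9
I5 add r1: issue@6 deps=(1,3) exec_start@7 write@10
I6 add r3: issue@7 deps=(1,5) exec_start@10 write@11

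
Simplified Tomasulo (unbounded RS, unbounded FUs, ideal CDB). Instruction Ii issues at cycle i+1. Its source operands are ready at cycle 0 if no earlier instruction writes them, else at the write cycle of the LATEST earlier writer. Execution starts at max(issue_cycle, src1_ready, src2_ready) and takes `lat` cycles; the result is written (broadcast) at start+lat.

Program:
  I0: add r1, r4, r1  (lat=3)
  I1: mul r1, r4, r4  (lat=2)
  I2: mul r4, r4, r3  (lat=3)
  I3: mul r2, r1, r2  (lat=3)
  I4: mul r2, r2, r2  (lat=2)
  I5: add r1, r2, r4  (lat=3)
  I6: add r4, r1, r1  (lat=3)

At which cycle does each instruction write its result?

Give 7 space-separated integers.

I0 add r1: issue@1 deps=(None,None) exec_start@1 write@4
I1 mul r1: issue@2 deps=(None,None) exec_start@2 write@4
I2 mul r4: issue@3 deps=(None,None) exec_start@3 write@6
I3 mul r2: issue@4 deps=(1,None) exec_start@4 write@7
I4 mul r2: issue@5 deps=(3,3) exec_start@7 write@9
I5 add r1: issue@6 deps=(4,2) exec_start@9 write@12
I6 add r4: issue@7 deps=(5,5) exec_start@12 write@15

Answer: 4 4 6 7 9 12 15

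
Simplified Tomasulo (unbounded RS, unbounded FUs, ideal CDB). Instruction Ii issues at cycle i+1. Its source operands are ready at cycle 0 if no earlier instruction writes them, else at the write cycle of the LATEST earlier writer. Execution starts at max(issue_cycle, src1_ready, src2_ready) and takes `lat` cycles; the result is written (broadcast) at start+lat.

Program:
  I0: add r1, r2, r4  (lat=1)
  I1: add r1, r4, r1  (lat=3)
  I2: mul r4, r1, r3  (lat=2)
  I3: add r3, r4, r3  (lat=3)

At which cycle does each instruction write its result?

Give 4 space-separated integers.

I0 add r1: issue@1 deps=(None,None) exec_start@1 write@2
I1 add r1: issue@2 deps=(None,0) exec_start@2 write@5
I2 mul r4: issue@3 deps=(1,None) exec_start@5 write@7
I3 add r3: issue@4 deps=(2,None) exec_start@7 write@10

Answer: 2 5 7 10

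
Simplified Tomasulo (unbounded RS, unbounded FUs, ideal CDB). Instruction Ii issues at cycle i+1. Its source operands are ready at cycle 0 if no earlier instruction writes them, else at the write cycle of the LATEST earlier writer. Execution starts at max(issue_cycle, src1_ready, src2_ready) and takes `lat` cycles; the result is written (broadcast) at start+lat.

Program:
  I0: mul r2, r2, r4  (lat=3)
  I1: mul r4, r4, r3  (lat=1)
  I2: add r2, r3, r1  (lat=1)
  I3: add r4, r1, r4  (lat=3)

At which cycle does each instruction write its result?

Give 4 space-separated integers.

I0 mul r2: issue@1 deps=(None,None) exec_start@1 write@4
I1 mul r4: issue@2 deps=(None,None) exec_start@2 write@3
I2 add r2: issue@3 deps=(None,None) exec_start@3 write@4
I3 add r4: issue@4 deps=(None,1) exec_start@4 write@7

Answer: 4 3 4 7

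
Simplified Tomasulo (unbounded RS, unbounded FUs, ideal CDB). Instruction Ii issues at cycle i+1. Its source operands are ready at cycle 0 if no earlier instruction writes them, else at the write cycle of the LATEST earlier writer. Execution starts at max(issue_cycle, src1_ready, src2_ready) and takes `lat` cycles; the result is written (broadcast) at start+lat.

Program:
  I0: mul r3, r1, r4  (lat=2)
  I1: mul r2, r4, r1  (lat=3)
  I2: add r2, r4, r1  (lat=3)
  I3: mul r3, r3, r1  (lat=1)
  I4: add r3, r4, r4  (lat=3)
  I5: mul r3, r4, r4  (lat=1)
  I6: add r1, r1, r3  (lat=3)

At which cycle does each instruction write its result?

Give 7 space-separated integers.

I0 mul r3: issue@1 deps=(None,None) exec_start@1 write@3
I1 mul r2: issue@2 deps=(None,None) exec_start@2 write@5
I2 add r2: issue@3 deps=(None,None) exec_start@3 write@6
I3 mul r3: issue@4 deps=(0,None) exec_start@4 write@5
I4 add r3: issue@5 deps=(None,None) exec_start@5 write@8
I5 mul r3: issue@6 deps=(None,None) exec_start@6 write@7
I6 add r1: issue@7 deps=(None,5) exec_start@7 write@10

Answer: 3 5 6 5 8 7 10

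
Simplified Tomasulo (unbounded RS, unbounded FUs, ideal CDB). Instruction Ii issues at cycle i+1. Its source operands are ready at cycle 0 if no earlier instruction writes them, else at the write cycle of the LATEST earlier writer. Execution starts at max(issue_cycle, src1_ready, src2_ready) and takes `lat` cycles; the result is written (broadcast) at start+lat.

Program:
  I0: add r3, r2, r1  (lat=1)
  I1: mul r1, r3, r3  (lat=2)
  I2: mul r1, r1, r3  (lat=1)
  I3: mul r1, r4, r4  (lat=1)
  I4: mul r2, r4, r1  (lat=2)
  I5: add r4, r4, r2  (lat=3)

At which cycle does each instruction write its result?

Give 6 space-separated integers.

Answer: 2 4 5 5 7 10

Derivation:
I0 add r3: issue@1 deps=(None,None) exec_start@1 write@2
I1 mul r1: issue@2 deps=(0,0) exec_start@2 write@4
I2 mul r1: issue@3 deps=(1,0) exec_start@4 write@5
I3 mul r1: issue@4 deps=(None,None) exec_start@4 write@5
I4 mul r2: issue@5 deps=(None,3) exec_start@5 write@7
I5 add r4: issue@6 deps=(None,4) exec_start@7 write@10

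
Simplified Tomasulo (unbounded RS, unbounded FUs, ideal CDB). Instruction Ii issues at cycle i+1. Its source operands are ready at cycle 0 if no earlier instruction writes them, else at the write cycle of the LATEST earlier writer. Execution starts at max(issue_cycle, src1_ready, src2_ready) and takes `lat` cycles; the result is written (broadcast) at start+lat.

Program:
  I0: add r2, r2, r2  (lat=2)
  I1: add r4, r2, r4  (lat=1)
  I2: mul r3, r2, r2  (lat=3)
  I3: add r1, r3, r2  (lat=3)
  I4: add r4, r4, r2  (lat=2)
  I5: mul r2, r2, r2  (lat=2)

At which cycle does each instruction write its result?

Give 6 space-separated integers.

I0 add r2: issue@1 deps=(None,None) exec_start@1 write@3
I1 add r4: issue@2 deps=(0,None) exec_start@3 write@4
I2 mul r3: issue@3 deps=(0,0) exec_start@3 write@6
I3 add r1: issue@4 deps=(2,0) exec_start@6 write@9
I4 add r4: issue@5 deps=(1,0) exec_start@5 write@7
I5 mul r2: issue@6 deps=(0,0) exec_start@6 write@8

Answer: 3 4 6 9 7 8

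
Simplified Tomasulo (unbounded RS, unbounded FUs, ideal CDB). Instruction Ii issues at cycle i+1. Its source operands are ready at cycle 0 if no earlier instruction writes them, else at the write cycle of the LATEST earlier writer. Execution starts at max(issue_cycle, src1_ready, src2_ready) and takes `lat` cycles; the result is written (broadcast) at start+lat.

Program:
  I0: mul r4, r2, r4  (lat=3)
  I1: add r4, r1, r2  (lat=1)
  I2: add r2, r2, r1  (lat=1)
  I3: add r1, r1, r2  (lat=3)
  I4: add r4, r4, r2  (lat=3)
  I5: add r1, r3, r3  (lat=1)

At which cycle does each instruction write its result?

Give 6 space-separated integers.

I0 mul r4: issue@1 deps=(None,None) exec_start@1 write@4
I1 add r4: issue@2 deps=(None,None) exec_start@2 write@3
I2 add r2: issue@3 deps=(None,None) exec_start@3 write@4
I3 add r1: issue@4 deps=(None,2) exec_start@4 write@7
I4 add r4: issue@5 deps=(1,2) exec_start@5 write@8
I5 add r1: issue@6 deps=(None,None) exec_start@6 write@7

Answer: 4 3 4 7 8 7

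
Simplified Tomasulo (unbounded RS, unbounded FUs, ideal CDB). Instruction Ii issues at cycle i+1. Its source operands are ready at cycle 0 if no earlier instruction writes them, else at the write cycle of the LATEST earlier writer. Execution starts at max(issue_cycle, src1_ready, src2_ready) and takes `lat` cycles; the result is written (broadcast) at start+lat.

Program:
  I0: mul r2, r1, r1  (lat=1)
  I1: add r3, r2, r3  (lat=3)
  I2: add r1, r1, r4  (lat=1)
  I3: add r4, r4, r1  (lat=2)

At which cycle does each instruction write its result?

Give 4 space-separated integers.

I0 mul r2: issue@1 deps=(None,None) exec_start@1 write@2
I1 add r3: issue@2 deps=(0,None) exec_start@2 write@5
I2 add r1: issue@3 deps=(None,None) exec_start@3 write@4
I3 add r4: issue@4 deps=(None,2) exec_start@4 write@6

Answer: 2 5 4 6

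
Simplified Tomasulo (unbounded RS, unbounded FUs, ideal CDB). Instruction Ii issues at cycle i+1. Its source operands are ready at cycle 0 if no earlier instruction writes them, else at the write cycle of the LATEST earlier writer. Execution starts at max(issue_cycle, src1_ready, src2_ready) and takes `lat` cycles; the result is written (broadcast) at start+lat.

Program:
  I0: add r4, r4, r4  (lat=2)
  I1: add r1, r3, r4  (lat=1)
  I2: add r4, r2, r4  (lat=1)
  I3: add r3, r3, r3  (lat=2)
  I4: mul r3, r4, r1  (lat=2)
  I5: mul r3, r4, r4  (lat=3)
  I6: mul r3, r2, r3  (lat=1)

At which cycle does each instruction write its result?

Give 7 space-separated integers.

I0 add r4: issue@1 deps=(None,None) exec_start@1 write@3
I1 add r1: issue@2 deps=(None,0) exec_start@3 write@4
I2 add r4: issue@3 deps=(None,0) exec_start@3 write@4
I3 add r3: issue@4 deps=(None,None) exec_start@4 write@6
I4 mul r3: issue@5 deps=(2,1) exec_start@5 write@7
I5 mul r3: issue@6 deps=(2,2) exec_start@6 write@9
I6 mul r3: issue@7 deps=(None,5) exec_start@9 write@10

Answer: 3 4 4 6 7 9 10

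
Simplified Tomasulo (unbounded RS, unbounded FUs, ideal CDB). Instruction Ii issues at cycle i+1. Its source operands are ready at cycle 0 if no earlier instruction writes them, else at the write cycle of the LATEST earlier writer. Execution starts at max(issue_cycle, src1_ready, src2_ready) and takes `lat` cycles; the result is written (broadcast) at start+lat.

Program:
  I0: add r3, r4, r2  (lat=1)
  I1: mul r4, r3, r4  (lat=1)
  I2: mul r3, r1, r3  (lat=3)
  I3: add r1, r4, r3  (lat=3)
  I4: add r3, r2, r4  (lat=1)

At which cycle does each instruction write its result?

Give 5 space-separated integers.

Answer: 2 3 6 9 6

Derivation:
I0 add r3: issue@1 deps=(None,None) exec_start@1 write@2
I1 mul r4: issue@2 deps=(0,None) exec_start@2 write@3
I2 mul r3: issue@3 deps=(None,0) exec_start@3 write@6
I3 add r1: issue@4 deps=(1,2) exec_start@6 write@9
I4 add r3: issue@5 deps=(None,1) exec_start@5 write@6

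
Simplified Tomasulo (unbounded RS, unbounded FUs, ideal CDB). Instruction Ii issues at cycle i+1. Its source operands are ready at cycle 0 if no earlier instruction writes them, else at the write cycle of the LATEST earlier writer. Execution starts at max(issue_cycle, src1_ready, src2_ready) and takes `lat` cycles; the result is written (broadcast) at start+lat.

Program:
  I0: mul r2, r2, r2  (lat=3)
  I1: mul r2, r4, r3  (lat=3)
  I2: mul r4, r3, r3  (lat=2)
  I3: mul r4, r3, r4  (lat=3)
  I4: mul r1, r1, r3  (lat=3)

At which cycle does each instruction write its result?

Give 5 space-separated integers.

I0 mul r2: issue@1 deps=(None,None) exec_start@1 write@4
I1 mul r2: issue@2 deps=(None,None) exec_start@2 write@5
I2 mul r4: issue@3 deps=(None,None) exec_start@3 write@5
I3 mul r4: issue@4 deps=(None,2) exec_start@5 write@8
I4 mul r1: issue@5 deps=(None,None) exec_start@5 write@8

Answer: 4 5 5 8 8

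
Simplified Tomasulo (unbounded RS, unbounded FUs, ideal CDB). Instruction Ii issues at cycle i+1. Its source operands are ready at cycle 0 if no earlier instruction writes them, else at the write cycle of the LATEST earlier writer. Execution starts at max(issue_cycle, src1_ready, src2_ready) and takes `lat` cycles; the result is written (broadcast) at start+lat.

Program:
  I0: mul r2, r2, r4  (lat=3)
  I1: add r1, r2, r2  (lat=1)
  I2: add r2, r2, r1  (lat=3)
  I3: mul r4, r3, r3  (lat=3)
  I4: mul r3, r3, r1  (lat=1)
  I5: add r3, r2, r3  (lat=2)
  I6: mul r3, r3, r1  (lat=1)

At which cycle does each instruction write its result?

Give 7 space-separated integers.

Answer: 4 5 8 7 6 10 11

Derivation:
I0 mul r2: issue@1 deps=(None,None) exec_start@1 write@4
I1 add r1: issue@2 deps=(0,0) exec_start@4 write@5
I2 add r2: issue@3 deps=(0,1) exec_start@5 write@8
I3 mul r4: issue@4 deps=(None,None) exec_start@4 write@7
I4 mul r3: issue@5 deps=(None,1) exec_start@5 write@6
I5 add r3: issue@6 deps=(2,4) exec_start@8 write@10
I6 mul r3: issue@7 deps=(5,1) exec_start@10 write@11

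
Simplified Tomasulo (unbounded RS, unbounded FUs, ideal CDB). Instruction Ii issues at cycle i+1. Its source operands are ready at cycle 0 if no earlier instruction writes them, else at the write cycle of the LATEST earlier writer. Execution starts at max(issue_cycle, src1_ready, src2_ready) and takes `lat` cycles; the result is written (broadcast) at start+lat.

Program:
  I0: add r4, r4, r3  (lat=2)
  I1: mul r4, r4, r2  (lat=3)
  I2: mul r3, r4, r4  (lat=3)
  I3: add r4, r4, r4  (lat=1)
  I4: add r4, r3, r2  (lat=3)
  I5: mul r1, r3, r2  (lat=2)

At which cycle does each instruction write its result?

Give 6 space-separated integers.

Answer: 3 6 9 7 12 11

Derivation:
I0 add r4: issue@1 deps=(None,None) exec_start@1 write@3
I1 mul r4: issue@2 deps=(0,None) exec_start@3 write@6
I2 mul r3: issue@3 deps=(1,1) exec_start@6 write@9
I3 add r4: issue@4 deps=(1,1) exec_start@6 write@7
I4 add r4: issue@5 deps=(2,None) exec_start@9 write@12
I5 mul r1: issue@6 deps=(2,None) exec_start@9 write@11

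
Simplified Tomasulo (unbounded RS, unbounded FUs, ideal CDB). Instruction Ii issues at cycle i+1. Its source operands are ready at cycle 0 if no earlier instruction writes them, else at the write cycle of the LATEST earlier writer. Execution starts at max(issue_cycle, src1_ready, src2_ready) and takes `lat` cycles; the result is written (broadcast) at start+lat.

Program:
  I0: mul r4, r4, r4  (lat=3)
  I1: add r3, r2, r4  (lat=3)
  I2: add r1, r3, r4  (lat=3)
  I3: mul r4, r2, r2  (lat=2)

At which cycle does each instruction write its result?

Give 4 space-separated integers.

I0 mul r4: issue@1 deps=(None,None) exec_start@1 write@4
I1 add r3: issue@2 deps=(None,0) exec_start@4 write@7
I2 add r1: issue@3 deps=(1,0) exec_start@7 write@10
I3 mul r4: issue@4 deps=(None,None) exec_start@4 write@6

Answer: 4 7 10 6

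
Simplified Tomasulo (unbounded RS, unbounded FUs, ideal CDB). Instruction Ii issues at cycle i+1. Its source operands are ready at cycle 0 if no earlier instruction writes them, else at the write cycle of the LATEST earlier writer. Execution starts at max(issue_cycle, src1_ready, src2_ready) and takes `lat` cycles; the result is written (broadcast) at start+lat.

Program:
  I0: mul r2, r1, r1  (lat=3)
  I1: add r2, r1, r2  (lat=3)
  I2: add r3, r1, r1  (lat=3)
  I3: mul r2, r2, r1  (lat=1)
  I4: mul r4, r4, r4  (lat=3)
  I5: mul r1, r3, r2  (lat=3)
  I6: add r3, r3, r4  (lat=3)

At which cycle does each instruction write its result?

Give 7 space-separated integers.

I0 mul r2: issue@1 deps=(None,None) exec_start@1 write@4
I1 add r2: issue@2 deps=(None,0) exec_start@4 write@7
I2 add r3: issue@3 deps=(None,None) exec_start@3 write@6
I3 mul r2: issue@4 deps=(1,None) exec_start@7 write@8
I4 mul r4: issue@5 deps=(None,None) exec_start@5 write@8
I5 mul r1: issue@6 deps=(2,3) exec_start@8 write@11
I6 add r3: issue@7 deps=(2,4) exec_start@8 write@11

Answer: 4 7 6 8 8 11 11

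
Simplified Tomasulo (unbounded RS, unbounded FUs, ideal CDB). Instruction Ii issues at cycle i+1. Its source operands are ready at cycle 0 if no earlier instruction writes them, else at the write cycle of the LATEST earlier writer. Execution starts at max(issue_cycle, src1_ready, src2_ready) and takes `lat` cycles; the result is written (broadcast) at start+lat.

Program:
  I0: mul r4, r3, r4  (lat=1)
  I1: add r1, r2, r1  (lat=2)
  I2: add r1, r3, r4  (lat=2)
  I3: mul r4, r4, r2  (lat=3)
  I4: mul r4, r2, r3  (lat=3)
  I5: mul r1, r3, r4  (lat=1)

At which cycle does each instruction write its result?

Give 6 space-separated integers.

Answer: 2 4 5 7 8 9

Derivation:
I0 mul r4: issue@1 deps=(None,None) exec_start@1 write@2
I1 add r1: issue@2 deps=(None,None) exec_start@2 write@4
I2 add r1: issue@3 deps=(None,0) exec_start@3 write@5
I3 mul r4: issue@4 deps=(0,None) exec_start@4 write@7
I4 mul r4: issue@5 deps=(None,None) exec_start@5 write@8
I5 mul r1: issue@6 deps=(None,4) exec_start@8 write@9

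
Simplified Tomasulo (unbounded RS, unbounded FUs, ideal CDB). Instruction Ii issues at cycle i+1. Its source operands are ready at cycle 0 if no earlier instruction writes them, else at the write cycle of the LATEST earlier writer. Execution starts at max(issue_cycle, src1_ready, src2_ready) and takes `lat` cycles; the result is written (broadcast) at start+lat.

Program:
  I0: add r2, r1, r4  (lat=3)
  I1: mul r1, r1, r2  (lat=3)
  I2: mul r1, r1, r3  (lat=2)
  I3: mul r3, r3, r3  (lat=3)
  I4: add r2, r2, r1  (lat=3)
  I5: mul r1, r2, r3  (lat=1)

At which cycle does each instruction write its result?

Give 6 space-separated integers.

I0 add r2: issue@1 deps=(None,None) exec_start@1 write@4
I1 mul r1: issue@2 deps=(None,0) exec_start@4 write@7
I2 mul r1: issue@3 deps=(1,None) exec_start@7 write@9
I3 mul r3: issue@4 deps=(None,None) exec_start@4 write@7
I4 add r2: issue@5 deps=(0,2) exec_start@9 write@12
I5 mul r1: issue@6 deps=(4,3) exec_start@12 write@13

Answer: 4 7 9 7 12 13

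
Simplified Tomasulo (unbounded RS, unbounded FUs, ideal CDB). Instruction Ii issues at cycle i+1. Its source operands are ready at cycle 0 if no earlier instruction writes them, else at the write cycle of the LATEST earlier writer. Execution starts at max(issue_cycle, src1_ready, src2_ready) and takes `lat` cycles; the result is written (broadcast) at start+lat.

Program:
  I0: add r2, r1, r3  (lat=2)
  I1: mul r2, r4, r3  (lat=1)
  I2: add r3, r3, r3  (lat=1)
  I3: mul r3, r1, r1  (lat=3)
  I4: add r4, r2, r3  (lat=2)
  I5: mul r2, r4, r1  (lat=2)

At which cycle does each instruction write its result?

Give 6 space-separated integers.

Answer: 3 3 4 7 9 11

Derivation:
I0 add r2: issue@1 deps=(None,None) exec_start@1 write@3
I1 mul r2: issue@2 deps=(None,None) exec_start@2 write@3
I2 add r3: issue@3 deps=(None,None) exec_start@3 write@4
I3 mul r3: issue@4 deps=(None,None) exec_start@4 write@7
I4 add r4: issue@5 deps=(1,3) exec_start@7 write@9
I5 mul r2: issue@6 deps=(4,None) exec_start@9 write@11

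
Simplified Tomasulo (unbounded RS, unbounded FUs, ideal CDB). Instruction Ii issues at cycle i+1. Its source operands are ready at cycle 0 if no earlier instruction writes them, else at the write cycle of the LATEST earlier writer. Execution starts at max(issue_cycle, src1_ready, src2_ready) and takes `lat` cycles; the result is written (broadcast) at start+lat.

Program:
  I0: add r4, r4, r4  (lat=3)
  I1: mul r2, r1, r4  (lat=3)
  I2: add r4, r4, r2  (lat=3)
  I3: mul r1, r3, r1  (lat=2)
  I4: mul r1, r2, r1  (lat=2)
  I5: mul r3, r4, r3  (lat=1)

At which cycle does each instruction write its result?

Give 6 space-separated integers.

I0 add r4: issue@1 deps=(None,None) exec_start@1 write@4
I1 mul r2: issue@2 deps=(None,0) exec_start@4 write@7
I2 add r4: issue@3 deps=(0,1) exec_start@7 write@10
I3 mul r1: issue@4 deps=(None,None) exec_start@4 write@6
I4 mul r1: issue@5 deps=(1,3) exec_start@7 write@9
I5 mul r3: issue@6 deps=(2,None) exec_start@10 write@11

Answer: 4 7 10 6 9 11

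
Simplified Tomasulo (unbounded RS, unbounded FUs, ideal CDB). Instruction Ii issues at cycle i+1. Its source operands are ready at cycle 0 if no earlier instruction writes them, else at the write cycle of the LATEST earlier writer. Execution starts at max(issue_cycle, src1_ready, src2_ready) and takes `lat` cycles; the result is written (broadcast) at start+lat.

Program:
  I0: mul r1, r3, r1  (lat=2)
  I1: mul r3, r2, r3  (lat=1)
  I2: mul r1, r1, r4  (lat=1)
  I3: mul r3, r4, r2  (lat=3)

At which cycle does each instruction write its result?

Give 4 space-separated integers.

Answer: 3 3 4 7

Derivation:
I0 mul r1: issue@1 deps=(None,None) exec_start@1 write@3
I1 mul r3: issue@2 deps=(None,None) exec_start@2 write@3
I2 mul r1: issue@3 deps=(0,None) exec_start@3 write@4
I3 mul r3: issue@4 deps=(None,None) exec_start@4 write@7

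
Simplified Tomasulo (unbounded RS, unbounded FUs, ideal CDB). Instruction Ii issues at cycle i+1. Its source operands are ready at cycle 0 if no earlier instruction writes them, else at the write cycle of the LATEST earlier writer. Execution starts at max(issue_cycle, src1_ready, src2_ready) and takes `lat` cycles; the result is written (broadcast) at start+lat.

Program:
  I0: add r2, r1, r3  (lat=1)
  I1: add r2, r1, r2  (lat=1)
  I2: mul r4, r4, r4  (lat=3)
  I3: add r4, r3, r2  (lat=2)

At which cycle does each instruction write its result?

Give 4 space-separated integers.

Answer: 2 3 6 6

Derivation:
I0 add r2: issue@1 deps=(None,None) exec_start@1 write@2
I1 add r2: issue@2 deps=(None,0) exec_start@2 write@3
I2 mul r4: issue@3 deps=(None,None) exec_start@3 write@6
I3 add r4: issue@4 deps=(None,1) exec_start@4 write@6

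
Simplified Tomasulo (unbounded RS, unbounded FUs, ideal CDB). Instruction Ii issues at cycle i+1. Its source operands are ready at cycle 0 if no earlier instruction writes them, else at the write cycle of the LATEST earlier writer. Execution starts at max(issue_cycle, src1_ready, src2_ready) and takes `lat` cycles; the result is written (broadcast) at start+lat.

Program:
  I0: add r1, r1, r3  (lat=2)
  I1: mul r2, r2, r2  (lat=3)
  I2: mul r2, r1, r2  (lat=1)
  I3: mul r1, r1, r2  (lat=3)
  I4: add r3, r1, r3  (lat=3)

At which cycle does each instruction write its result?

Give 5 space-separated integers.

I0 add r1: issue@1 deps=(None,None) exec_start@1 write@3
I1 mul r2: issue@2 deps=(None,None) exec_start@2 write@5
I2 mul r2: issue@3 deps=(0,1) exec_start@5 write@6
I3 mul r1: issue@4 deps=(0,2) exec_start@6 write@9
I4 add r3: issue@5 deps=(3,None) exec_start@9 write@12

Answer: 3 5 6 9 12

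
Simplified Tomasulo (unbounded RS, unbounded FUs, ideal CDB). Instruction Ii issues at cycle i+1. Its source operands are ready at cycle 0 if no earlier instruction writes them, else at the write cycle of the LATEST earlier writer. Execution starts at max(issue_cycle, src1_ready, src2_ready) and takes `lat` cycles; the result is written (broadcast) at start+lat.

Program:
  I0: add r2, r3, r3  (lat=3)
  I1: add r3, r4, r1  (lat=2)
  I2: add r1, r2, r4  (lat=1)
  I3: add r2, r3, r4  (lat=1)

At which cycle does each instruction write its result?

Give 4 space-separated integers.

Answer: 4 4 5 5

Derivation:
I0 add r2: issue@1 deps=(None,None) exec_start@1 write@4
I1 add r3: issue@2 deps=(None,None) exec_start@2 write@4
I2 add r1: issue@3 deps=(0,None) exec_start@4 write@5
I3 add r2: issue@4 deps=(1,None) exec_start@4 write@5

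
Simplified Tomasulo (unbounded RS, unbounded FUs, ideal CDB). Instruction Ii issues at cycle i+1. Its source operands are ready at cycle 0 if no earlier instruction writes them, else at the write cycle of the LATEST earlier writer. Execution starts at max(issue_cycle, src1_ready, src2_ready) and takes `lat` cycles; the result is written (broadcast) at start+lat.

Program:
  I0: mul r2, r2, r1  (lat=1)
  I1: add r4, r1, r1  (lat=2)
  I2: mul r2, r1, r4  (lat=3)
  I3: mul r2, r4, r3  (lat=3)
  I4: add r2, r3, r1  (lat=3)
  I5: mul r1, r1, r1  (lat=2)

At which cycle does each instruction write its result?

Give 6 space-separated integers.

I0 mul r2: issue@1 deps=(None,None) exec_start@1 write@2
I1 add r4: issue@2 deps=(None,None) exec_start@2 write@4
I2 mul r2: issue@3 deps=(None,1) exec_start@4 write@7
I3 mul r2: issue@4 deps=(1,None) exec_start@4 write@7
I4 add r2: issue@5 deps=(None,None) exec_start@5 write@8
I5 mul r1: issue@6 deps=(None,None) exec_start@6 write@8

Answer: 2 4 7 7 8 8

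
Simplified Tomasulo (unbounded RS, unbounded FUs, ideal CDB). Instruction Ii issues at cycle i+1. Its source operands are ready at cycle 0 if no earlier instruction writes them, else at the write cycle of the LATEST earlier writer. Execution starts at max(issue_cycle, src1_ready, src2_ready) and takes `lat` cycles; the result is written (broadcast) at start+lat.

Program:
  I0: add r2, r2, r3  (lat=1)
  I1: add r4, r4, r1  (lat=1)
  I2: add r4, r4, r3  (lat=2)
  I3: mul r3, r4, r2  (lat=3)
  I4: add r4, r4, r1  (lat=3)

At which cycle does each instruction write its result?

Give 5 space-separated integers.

I0 add r2: issue@1 deps=(None,None) exec_start@1 write@2
I1 add r4: issue@2 deps=(None,None) exec_start@2 write@3
I2 add r4: issue@3 deps=(1,None) exec_start@3 write@5
I3 mul r3: issue@4 deps=(2,0) exec_start@5 write@8
I4 add r4: issue@5 deps=(2,None) exec_start@5 write@8

Answer: 2 3 5 8 8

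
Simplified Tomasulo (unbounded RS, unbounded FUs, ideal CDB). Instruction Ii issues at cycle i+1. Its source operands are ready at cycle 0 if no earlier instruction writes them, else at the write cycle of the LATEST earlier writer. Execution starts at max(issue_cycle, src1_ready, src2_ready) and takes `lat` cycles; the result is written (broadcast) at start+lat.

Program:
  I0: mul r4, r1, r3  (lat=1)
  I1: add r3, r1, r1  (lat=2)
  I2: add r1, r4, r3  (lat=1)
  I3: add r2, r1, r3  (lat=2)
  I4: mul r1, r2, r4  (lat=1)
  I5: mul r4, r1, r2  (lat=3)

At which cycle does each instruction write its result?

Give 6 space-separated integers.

I0 mul r4: issue@1 deps=(None,None) exec_start@1 write@2
I1 add r3: issue@2 deps=(None,None) exec_start@2 write@4
I2 add r1: issue@3 deps=(0,1) exec_start@4 write@5
I3 add r2: issue@4 deps=(2,1) exec_start@5 write@7
I4 mul r1: issue@5 deps=(3,0) exec_start@7 write@8
I5 mul r4: issue@6 deps=(4,3) exec_start@8 write@11

Answer: 2 4 5 7 8 11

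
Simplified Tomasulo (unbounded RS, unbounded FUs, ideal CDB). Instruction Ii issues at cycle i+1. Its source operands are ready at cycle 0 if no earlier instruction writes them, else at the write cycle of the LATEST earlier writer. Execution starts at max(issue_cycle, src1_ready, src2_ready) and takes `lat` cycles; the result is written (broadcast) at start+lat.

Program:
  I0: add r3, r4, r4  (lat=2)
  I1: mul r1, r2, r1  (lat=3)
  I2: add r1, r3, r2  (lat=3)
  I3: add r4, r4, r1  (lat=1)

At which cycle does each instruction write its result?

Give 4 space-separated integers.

I0 add r3: issue@1 deps=(None,None) exec_start@1 write@3
I1 mul r1: issue@2 deps=(None,None) exec_start@2 write@5
I2 add r1: issue@3 deps=(0,None) exec_start@3 write@6
I3 add r4: issue@4 deps=(None,2) exec_start@6 write@7

Answer: 3 5 6 7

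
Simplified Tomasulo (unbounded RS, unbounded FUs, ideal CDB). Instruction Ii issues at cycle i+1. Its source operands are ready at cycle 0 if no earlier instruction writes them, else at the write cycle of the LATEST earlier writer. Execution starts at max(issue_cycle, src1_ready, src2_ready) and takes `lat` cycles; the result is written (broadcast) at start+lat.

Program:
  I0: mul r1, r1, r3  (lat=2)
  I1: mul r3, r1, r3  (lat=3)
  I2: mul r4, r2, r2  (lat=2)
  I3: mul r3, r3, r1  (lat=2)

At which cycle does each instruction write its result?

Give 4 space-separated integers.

I0 mul r1: issue@1 deps=(None,None) exec_start@1 write@3
I1 mul r3: issue@2 deps=(0,None) exec_start@3 write@6
I2 mul r4: issue@3 deps=(None,None) exec_start@3 write@5
I3 mul r3: issue@4 deps=(1,0) exec_start@6 write@8

Answer: 3 6 5 8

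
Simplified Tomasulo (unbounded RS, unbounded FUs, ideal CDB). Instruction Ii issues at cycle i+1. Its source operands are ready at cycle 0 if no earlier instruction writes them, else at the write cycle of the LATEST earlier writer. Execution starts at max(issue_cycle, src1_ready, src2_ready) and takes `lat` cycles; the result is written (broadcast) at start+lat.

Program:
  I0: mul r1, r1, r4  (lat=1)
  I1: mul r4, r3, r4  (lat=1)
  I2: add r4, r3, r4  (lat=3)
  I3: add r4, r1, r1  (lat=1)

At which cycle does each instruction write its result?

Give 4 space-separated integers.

I0 mul r1: issue@1 deps=(None,None) exec_start@1 write@2
I1 mul r4: issue@2 deps=(None,None) exec_start@2 write@3
I2 add r4: issue@3 deps=(None,1) exec_start@3 write@6
I3 add r4: issue@4 deps=(0,0) exec_start@4 write@5

Answer: 2 3 6 5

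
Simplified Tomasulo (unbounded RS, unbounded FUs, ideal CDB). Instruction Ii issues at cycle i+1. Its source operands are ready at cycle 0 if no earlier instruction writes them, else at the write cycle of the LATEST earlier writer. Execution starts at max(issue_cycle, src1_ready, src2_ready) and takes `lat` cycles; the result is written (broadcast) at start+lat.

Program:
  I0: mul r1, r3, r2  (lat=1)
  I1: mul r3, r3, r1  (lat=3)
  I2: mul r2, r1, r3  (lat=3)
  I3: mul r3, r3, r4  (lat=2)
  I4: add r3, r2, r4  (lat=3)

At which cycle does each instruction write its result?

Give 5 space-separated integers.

I0 mul r1: issue@1 deps=(None,None) exec_start@1 write@2
I1 mul r3: issue@2 deps=(None,0) exec_start@2 write@5
I2 mul r2: issue@3 deps=(0,1) exec_start@5 write@8
I3 mul r3: issue@4 deps=(1,None) exec_start@5 write@7
I4 add r3: issue@5 deps=(2,None) exec_start@8 write@11

Answer: 2 5 8 7 11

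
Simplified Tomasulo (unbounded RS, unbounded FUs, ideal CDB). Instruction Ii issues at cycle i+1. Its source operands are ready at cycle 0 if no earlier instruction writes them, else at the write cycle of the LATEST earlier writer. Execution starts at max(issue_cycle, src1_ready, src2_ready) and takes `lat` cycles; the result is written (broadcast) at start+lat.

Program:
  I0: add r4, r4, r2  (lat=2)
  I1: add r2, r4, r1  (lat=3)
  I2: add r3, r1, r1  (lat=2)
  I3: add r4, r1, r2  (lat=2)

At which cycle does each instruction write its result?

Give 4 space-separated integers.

I0 add r4: issue@1 deps=(None,None) exec_start@1 write@3
I1 add r2: issue@2 deps=(0,None) exec_start@3 write@6
I2 add r3: issue@3 deps=(None,None) exec_start@3 write@5
I3 add r4: issue@4 deps=(None,1) exec_start@6 write@8

Answer: 3 6 5 8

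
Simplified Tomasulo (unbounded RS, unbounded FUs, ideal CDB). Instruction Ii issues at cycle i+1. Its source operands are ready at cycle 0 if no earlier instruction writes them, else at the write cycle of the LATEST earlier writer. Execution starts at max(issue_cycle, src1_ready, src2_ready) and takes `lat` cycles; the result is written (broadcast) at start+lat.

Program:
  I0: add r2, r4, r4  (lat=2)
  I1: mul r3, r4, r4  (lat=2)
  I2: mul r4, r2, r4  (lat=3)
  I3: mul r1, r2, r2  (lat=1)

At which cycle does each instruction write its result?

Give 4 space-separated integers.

Answer: 3 4 6 5

Derivation:
I0 add r2: issue@1 deps=(None,None) exec_start@1 write@3
I1 mul r3: issue@2 deps=(None,None) exec_start@2 write@4
I2 mul r4: issue@3 deps=(0,None) exec_start@3 write@6
I3 mul r1: issue@4 deps=(0,0) exec_start@4 write@5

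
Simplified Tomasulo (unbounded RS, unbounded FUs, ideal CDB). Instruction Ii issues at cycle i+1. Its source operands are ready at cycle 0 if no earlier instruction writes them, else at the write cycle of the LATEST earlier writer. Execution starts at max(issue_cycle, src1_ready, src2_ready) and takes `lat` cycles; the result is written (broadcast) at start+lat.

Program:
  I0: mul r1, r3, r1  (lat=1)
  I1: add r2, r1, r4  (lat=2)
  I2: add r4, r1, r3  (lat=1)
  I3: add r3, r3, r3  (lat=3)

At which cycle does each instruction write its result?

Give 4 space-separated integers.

I0 mul r1: issue@1 deps=(None,None) exec_start@1 write@2
I1 add r2: issue@2 deps=(0,None) exec_start@2 write@4
I2 add r4: issue@3 deps=(0,None) exec_start@3 write@4
I3 add r3: issue@4 deps=(None,None) exec_start@4 write@7

Answer: 2 4 4 7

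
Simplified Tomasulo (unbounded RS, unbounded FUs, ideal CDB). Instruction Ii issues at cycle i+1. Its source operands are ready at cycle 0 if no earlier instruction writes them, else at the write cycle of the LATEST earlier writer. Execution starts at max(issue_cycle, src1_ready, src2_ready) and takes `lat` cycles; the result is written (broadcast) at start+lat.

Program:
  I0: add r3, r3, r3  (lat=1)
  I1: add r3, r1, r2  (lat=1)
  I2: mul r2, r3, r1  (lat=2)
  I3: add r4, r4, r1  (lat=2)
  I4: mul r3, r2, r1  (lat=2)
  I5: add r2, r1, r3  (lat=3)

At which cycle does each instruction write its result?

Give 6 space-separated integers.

Answer: 2 3 5 6 7 10

Derivation:
I0 add r3: issue@1 deps=(None,None) exec_start@1 write@2
I1 add r3: issue@2 deps=(None,None) exec_start@2 write@3
I2 mul r2: issue@3 deps=(1,None) exec_start@3 write@5
I3 add r4: issue@4 deps=(None,None) exec_start@4 write@6
I4 mul r3: issue@5 deps=(2,None) exec_start@5 write@7
I5 add r2: issue@6 deps=(None,4) exec_start@7 write@10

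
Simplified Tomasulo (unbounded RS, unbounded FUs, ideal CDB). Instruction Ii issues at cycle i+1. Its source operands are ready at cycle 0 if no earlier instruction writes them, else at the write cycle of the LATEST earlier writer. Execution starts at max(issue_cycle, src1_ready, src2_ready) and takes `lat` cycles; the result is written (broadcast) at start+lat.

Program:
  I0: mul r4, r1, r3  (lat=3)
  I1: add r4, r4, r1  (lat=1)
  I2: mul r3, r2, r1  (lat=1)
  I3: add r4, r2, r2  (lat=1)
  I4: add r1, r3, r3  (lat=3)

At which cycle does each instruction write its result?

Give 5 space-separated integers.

Answer: 4 5 4 5 8

Derivation:
I0 mul r4: issue@1 deps=(None,None) exec_start@1 write@4
I1 add r4: issue@2 deps=(0,None) exec_start@4 write@5
I2 mul r3: issue@3 deps=(None,None) exec_start@3 write@4
I3 add r4: issue@4 deps=(None,None) exec_start@4 write@5
I4 add r1: issue@5 deps=(2,2) exec_start@5 write@8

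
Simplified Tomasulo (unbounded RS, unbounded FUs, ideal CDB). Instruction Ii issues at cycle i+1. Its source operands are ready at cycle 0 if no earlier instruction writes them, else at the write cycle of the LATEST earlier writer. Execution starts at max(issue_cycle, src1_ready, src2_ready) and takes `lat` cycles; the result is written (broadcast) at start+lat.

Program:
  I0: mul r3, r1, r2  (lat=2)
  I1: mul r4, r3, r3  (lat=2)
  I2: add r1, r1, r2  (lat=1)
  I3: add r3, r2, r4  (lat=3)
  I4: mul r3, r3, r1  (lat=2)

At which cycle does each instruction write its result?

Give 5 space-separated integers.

I0 mul r3: issue@1 deps=(None,None) exec_start@1 write@3
I1 mul r4: issue@2 deps=(0,0) exec_start@3 write@5
I2 add r1: issue@3 deps=(None,None) exec_start@3 write@4
I3 add r3: issue@4 deps=(None,1) exec_start@5 write@8
I4 mul r3: issue@5 deps=(3,2) exec_start@8 write@10

Answer: 3 5 4 8 10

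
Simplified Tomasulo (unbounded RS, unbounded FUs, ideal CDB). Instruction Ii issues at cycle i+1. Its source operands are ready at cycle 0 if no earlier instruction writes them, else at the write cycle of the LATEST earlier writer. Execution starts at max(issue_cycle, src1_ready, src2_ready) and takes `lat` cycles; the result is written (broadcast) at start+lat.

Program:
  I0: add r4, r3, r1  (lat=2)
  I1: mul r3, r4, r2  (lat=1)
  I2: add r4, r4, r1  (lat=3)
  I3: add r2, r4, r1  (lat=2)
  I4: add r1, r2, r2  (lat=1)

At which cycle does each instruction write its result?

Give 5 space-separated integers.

Answer: 3 4 6 8 9

Derivation:
I0 add r4: issue@1 deps=(None,None) exec_start@1 write@3
I1 mul r3: issue@2 deps=(0,None) exec_start@3 write@4
I2 add r4: issue@3 deps=(0,None) exec_start@3 write@6
I3 add r2: issue@4 deps=(2,None) exec_start@6 write@8
I4 add r1: issue@5 deps=(3,3) exec_start@8 write@9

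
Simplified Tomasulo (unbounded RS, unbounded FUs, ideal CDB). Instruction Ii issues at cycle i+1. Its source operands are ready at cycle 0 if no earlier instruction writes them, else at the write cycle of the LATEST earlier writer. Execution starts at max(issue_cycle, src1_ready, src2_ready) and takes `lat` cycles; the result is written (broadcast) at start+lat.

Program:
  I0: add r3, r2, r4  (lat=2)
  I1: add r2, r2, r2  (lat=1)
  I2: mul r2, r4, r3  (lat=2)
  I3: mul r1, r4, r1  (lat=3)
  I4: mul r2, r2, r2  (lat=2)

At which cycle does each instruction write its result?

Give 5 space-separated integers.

I0 add r3: issue@1 deps=(None,None) exec_start@1 write@3
I1 add r2: issue@2 deps=(None,None) exec_start@2 write@3
I2 mul r2: issue@3 deps=(None,0) exec_start@3 write@5
I3 mul r1: issue@4 deps=(None,None) exec_start@4 write@7
I4 mul r2: issue@5 deps=(2,2) exec_start@5 write@7

Answer: 3 3 5 7 7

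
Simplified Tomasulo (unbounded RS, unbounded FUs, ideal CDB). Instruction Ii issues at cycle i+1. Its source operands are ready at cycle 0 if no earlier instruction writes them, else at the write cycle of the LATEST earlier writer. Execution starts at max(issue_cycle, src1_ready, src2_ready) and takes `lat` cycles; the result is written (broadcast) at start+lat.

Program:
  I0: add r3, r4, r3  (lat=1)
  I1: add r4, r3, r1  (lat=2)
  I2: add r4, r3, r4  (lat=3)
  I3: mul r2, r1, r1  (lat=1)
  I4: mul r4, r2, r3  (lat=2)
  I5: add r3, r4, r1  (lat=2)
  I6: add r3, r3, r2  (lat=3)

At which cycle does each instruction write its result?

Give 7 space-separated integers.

I0 add r3: issue@1 deps=(None,None) exec_start@1 write@2
I1 add r4: issue@2 deps=(0,None) exec_start@2 write@4
I2 add r4: issue@3 deps=(0,1) exec_start@4 write@7
I3 mul r2: issue@4 deps=(None,None) exec_start@4 write@5
I4 mul r4: issue@5 deps=(3,0) exec_start@5 write@7
I5 add r3: issue@6 deps=(4,None) exec_start@7 write@9
I6 add r3: issue@7 deps=(5,3) exec_start@9 write@12

Answer: 2 4 7 5 7 9 12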